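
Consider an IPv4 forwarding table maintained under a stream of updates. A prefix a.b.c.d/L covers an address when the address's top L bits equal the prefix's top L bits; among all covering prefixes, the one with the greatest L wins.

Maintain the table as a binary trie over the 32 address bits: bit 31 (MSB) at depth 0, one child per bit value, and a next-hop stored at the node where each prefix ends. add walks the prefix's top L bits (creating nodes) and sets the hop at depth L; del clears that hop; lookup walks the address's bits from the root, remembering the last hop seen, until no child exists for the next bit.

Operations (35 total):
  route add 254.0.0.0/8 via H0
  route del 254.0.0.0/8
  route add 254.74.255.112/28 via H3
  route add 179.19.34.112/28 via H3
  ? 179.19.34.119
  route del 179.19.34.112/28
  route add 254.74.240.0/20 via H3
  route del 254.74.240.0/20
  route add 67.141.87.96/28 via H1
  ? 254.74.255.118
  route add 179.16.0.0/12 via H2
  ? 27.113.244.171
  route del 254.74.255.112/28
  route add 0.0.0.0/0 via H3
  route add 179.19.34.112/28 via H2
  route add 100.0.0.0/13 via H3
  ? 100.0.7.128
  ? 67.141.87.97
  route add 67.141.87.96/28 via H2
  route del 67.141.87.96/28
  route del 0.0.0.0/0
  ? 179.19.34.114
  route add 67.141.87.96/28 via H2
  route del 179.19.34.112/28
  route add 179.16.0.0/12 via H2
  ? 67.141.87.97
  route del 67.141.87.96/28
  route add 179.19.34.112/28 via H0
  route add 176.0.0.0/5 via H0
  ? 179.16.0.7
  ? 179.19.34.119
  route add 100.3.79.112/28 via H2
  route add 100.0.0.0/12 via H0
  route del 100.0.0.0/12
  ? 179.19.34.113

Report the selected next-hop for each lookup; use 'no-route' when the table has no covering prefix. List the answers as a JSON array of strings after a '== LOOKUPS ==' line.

Apply in order:
  add 254.0.0.0/8 -> H0 at depth 8
  - 254.0.0.0/8 clear@8
  add 254.74.255.112/28 -> H3 at depth 28
  add 179.19.34.112/28 -> H3 at depth 28
  lookup 179.19.34.119: bits 1011001100010011001000100111 walk d0:-→d1:-→d2:-→d3:-→d4:-→d5:-→d6:-→d7:-→d8:-→d9:-→d10:-→d11:-→d12:-→d13:-→d14:-→d15:-→d16:-→d17:-→d18:-→d19:-→d20:-→d21:-→d22:-→d23:-→d24:-→d25:-→d26:-→d27:-→d28:H3 -> H3
  - 179.19.34.112/28 clear@28
  add 254.74.240.0/20 -> H3 at depth 20
  - 254.74.240.0/20 clear@20
  add 67.141.87.96/28 -> H1 at depth 28
  lookup 254.74.255.118: bits 1111111001001010111111110111 walk d0:-→d1:-→d2:-→d3:-→d4:-→d5:-→d6:-→d7:-→d8:-→d9:-→d10:-→d11:-→d12:-→d13:-→d14:-→d15:-→d16:-→d17:-→d18:-→d19:-→d20:-→d21:-→d22:-→d23:-→d24:-→d25:-→d26:-→d27:-→d28:H3 -> H3
  add 179.16.0.0/12 -> H2 at depth 12
  lookup 27.113.244.171: bits 0 walk d0:-→d1:- -> no-route
  - 254.74.255.112/28 clear@28
  add 0.0.0.0/0 -> H3 at depth 0
  add 179.19.34.112/28 -> H2 at depth 28
  add 100.0.0.0/13 -> H3 at depth 13
  lookup 100.0.7.128: bits 0110010000000 walk d0:H3→d1:-→d2:-→d3:-→d4:-→d5:-→d6:-→d7:-→d8:-→d9:-→d10:-→d11:-→d12:-→d13:H3 -> H3
  lookup 67.141.87.97: bits 0100001110001101010101110110 walk d0:H3→d1:-→d2:-→d3:-→d4:-→d5:-→d6:-→d7:-→d8:-→d9:-→d10:-→d11:-→d12:-→d13:-→d14:-→d15:-→d16:-→d17:-→d18:-→d19:-→d20:-→d21:-→d22:-→d23:-→d24:-→d25:-→d26:-→d27:-→d28:H1 -> H1
  add 67.141.87.96/28 -> H2 at depth 28
  - 67.141.87.96/28 clear@28
  - 0.0.0.0/0 clear@0
  lookup 179.19.34.114: bits 1011001100010011001000100111 walk d0:-→d1:-→d2:-→d3:-→d4:-→d5:-→d6:-→d7:-→d8:-→d9:-→d10:-→d11:-→d12:H2→d13:-→d14:-→d15:-→d16:-→d17:-→d18:-→d19:-→d20:-→d21:-→d22:-→d23:-→d24:-→d25:-→d26:-→d27:-→d28:H2 -> H2
  add 67.141.87.96/28 -> H2 at depth 28
  - 179.19.34.112/28 clear@28
  add 179.16.0.0/12 -> H2 at depth 12
  lookup 67.141.87.97: bits 0100001110001101010101110110 walk d0:-→d1:-→d2:-→d3:-→d4:-→d5:-→d6:-→d7:-→d8:-→d9:-→d10:-→d11:-→d12:-→d13:-→d14:-→d15:-→d16:-→d17:-→d18:-→d19:-→d20:-→d21:-→d22:-→d23:-→d24:-→d25:-→d26:-→d27:-→d28:H2 -> H2
  - 67.141.87.96/28 clear@28
  add 179.19.34.112/28 -> H0 at depth 28
  add 176.0.0.0/5 -> H0 at depth 5
  lookup 179.16.0.7: bits 10110011000100 walk d0:-→d1:-→d2:-→d3:-→d4:-→d5:H0→d6:-→d7:-→d8:-→d9:-→d10:-→d11:-→d12:H2→d13:-→d14:- -> H2
  lookup 179.19.34.119: bits 1011001100010011001000100111 walk d0:-→d1:-→d2:-→d3:-→d4:-→d5:H0→d6:-→d7:-→d8:-→d9:-→d10:-→d11:-→d12:H2→d13:-→d14:-→d15:-→d16:-→d17:-→d18:-→d19:-→d20:-→d21:-→d22:-→d23:-→d24:-→d25:-→d26:-→d27:-→d28:H0 -> H0
  add 100.3.79.112/28 -> H2 at depth 28
  add 100.0.0.0/12 -> H0 at depth 12
  - 100.0.0.0/12 clear@12
  lookup 179.19.34.113: bits 1011001100010011001000100111 walk d0:-→d1:-→d2:-→d3:-→d4:-→d5:H0→d6:-→d7:-→d8:-→d9:-→d10:-→d11:-→d12:H2→d13:-→d14:-→d15:-→d16:-→d17:-→d18:-→d19:-→d20:-→d21:-→d22:-→d23:-→d24:-→d25:-→d26:-→d27:-→d28:H0 -> H0

== LOOKUPS ==
["H3","H3","no-route","H3","H1","H2","H2","H2","H0","H0"]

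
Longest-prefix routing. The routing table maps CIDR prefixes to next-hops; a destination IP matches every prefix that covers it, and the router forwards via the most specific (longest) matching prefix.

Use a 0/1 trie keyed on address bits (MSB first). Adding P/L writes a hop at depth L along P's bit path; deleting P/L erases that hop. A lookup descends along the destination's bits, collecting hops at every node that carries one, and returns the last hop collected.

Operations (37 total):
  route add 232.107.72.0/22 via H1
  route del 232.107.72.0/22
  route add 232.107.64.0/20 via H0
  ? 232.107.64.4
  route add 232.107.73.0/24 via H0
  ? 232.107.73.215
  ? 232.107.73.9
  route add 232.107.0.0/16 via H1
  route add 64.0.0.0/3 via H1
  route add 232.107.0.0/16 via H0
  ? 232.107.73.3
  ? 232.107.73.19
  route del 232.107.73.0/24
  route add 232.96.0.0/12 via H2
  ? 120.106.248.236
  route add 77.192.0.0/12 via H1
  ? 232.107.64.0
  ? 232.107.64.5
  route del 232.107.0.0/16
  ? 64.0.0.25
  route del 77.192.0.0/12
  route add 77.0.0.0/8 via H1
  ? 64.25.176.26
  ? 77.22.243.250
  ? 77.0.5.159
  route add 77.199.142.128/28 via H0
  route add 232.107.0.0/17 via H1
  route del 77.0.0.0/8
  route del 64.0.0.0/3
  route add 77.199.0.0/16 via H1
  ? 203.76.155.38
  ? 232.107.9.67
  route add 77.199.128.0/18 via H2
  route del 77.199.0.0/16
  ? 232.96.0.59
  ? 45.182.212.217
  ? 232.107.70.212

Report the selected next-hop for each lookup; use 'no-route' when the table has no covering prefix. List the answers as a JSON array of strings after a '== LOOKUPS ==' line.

Trace:
  add 232.107.72.0/22 -> H1 at depth 22
  - 232.107.72.0/22 clear@22
  add 232.107.64.0/20 -> H0 at depth 20
  lookup 232.107.64.4: bits 11101000011010110100 walk d0:-→d1:-→d2:-→d3:-→d4:-→d5:-→d6:-→d7:-→d8:-→d9:-→d10:-→d11:-→d12:-→d13:-→d14:-→d15:-→d16:-→d17:-→d18:-→d19:-→d20:H0 -> H0
  add 232.107.73.0/24 -> H0 at depth 24
  lookup 232.107.73.215: bits 111010000110101101001001 walk d0:-→d1:-→d2:-→d3:-→d4:-→d5:-→d6:-→d7:-→d8:-→d9:-→d10:-→d11:-→d12:-→d13:-→d14:-→d15:-→d16:-→d17:-→d18:-→d19:-→d20:H0→d21:-→d22:-→d23:-→d24:H0 -> H0
  lookup 232.107.73.9: bits 111010000110101101001001 walk d0:-→d1:-→d2:-→d3:-→d4:-→d5:-→d6:-→d7:-→d8:-→d9:-→d10:-→d11:-→d12:-→d13:-→d14:-→d15:-→d16:-→d17:-→d18:-→d19:-→d20:H0→d21:-→d22:-→d23:-→d24:H0 -> H0
  add 232.107.0.0/16 -> H1 at depth 16
  add 64.0.0.0/3 -> H1 at depth 3
  add 232.107.0.0/16 -> H0 at depth 16
  lookup 232.107.73.3: bits 111010000110101101001001 walk d0:-→d1:-→d2:-→d3:-→d4:-→d5:-→d6:-→d7:-→d8:-→d9:-→d10:-→d11:-→d12:-→d13:-→d14:-→d15:-→d16:H0→d17:-→d18:-→d19:-→d20:H0→d21:-→d22:-→d23:-→d24:H0 -> H0
  lookup 232.107.73.19: bits 111010000110101101001001 walk d0:-→d1:-→d2:-→d3:-→d4:-→d5:-→d6:-→d7:-→d8:-→d9:-→d10:-→d11:-→d12:-→d13:-→d14:-→d15:-→d16:H0→d17:-→d18:-→d19:-→d20:H0→d21:-→d22:-→d23:-→d24:H0 -> H0
  - 232.107.73.0/24 clear@24
  add 232.96.0.0/12 -> H2 at depth 12
  lookup 120.106.248.236: bits 01 walk d0:-→d1:-→d2:- -> no-route
  add 77.192.0.0/12 -> H1 at depth 12
  lookup 232.107.64.0: bits 11101000011010110100 walk d0:-→d1:-→d2:-→d3:-→d4:-→d5:-→d6:-→d7:-→d8:-→d9:-→d10:-→d11:-→d12:H2→d13:-→d14:-→d15:-→d16:H0→d17:-→d18:-→d19:-→d20:H0 -> H0
  lookup 232.107.64.5: bits 11101000011010110100 walk d0:-→d1:-→d2:-→d3:-→d4:-→d5:-→d6:-→d7:-→d8:-→d9:-→d10:-→d11:-→d12:H2→d13:-→d14:-→d15:-→d16:H0→d17:-→d18:-→d19:-→d20:H0 -> H0
  - 232.107.0.0/16 clear@16
  lookup 64.0.0.25: bits 0100 walk d0:-→d1:-→d2:-→d3:H1→d4:- -> H1
  - 77.192.0.0/12 clear@12
  add 77.0.0.0/8 -> H1 at depth 8
  lookup 64.25.176.26: bits 0100 walk d0:-→d1:-→d2:-→d3:H1→d4:- -> H1
  lookup 77.22.243.250: bits 01001101 walk d0:-→d1:-→d2:-→d3:H1→d4:-→d5:-→d6:-→d7:-→d8:H1 -> H1
  lookup 77.0.5.159: bits 01001101 walk d0:-→d1:-→d2:-→d3:H1→d4:-→d5:-→d6:-→d7:-→d8:H1 -> H1
  add 77.199.142.128/28 -> H0 at depth 28
  add 232.107.0.0/17 -> H1 at depth 17
  - 77.0.0.0/8 clear@8
  - 64.0.0.0/3 clear@3
  add 77.199.0.0/16 -> H1 at depth 16
  lookup 203.76.155.38: bits 11 walk d0:-→d1:-→d2:- -> no-route
  lookup 232.107.9.67: bits 11101000011010110 walk d0:-→d1:-→d2:-→d3:-→d4:-→d5:-→d6:-→d7:-→d8:-→d9:-→d10:-→d11:-→d12:H2→d13:-→d14:-→d15:-→d16:-→d17:H1 -> H1
  add 77.199.128.0/18 -> H2 at depth 18
  - 77.199.0.0/16 clear@16
  lookup 232.96.0.59: bits 111010000110 walk d0:-→d1:-→d2:-→d3:-→d4:-→d5:-→d6:-→d7:-→d8:-→d9:-→d10:-→d11:-→d12:H2 -> H2
  lookup 45.182.212.217: bits 0 walk d0:-→d1:- -> no-route
  lookup 232.107.70.212: bits 11101000011010110100 walk d0:-→d1:-→d2:-→d3:-→d4:-→d5:-→d6:-→d7:-→d8:-→d9:-→d10:-→d11:-→d12:H2→d13:-→d14:-→d15:-→d16:-→d17:H1→d18:-→d19:-→d20:H0 -> H0

== LOOKUPS ==
["H0","H0","H0","H0","H0","no-route","H0","H0","H1","H1","H1","H1","no-route","H1","H2","no-route","H0"]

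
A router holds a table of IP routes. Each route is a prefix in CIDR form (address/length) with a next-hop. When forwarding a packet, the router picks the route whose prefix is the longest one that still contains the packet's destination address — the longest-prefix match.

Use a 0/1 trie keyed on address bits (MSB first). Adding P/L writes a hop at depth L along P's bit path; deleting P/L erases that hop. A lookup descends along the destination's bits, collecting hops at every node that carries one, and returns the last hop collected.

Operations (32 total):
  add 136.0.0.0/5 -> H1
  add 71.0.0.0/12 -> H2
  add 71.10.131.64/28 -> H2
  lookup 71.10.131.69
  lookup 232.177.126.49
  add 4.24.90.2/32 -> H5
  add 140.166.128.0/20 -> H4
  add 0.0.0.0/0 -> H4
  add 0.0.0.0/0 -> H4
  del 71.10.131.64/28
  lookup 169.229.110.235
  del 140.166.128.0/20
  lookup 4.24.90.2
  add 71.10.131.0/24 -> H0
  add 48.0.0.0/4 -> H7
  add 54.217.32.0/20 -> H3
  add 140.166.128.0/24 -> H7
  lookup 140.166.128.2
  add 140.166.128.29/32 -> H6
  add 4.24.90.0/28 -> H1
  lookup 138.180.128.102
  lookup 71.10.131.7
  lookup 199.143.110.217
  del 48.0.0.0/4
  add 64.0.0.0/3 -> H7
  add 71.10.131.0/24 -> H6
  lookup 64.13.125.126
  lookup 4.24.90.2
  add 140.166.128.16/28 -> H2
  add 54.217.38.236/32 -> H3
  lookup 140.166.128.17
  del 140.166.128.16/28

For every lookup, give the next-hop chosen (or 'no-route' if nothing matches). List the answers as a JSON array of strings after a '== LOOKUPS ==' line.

Trace:
  add 136.0.0.0/5 -> H1 at depth 5
  add 71.0.0.0/12 -> H2 at depth 12
  add 71.10.131.64/28 -> H2 at depth 28
  lookup 71.10.131.69: bits 0100011100001010100000110100 walk d0:-→d1:-→d2:-→d3:-→d4:-→d5:-→d6:-→d7:-→d8:-→d9:-→d10:-→d11:-→d12:H2→d13:-→d14:-→d15:-→d16:-→d17:-→d18:-→d19:-→d20:-→d21:-→d22:-→d23:-→d24:-→d25:-→d26:-→d27:-→d28:H2 -> H2
  lookup 232.177.126.49: bits 1 walk d0:-→d1:- -> no-route
  add 4.24.90.2/32 -> H5 at depth 32
  add 140.166.128.0/20 -> H4 at depth 20
  add 0.0.0.0/0 -> H4 at depth 0
  add 0.0.0.0/0 -> H4 at depth 0
  - 71.10.131.64/28 clear@28
  lookup 169.229.110.235: bits 10 walk d0:H4→d1:-→d2:- -> H4
  - 140.166.128.0/20 clear@20
  lookup 4.24.90.2: bits 00000100000110000101101000000010 walk d0:H4→d1:-→d2:-→d3:-→d4:-→d5:-→d6:-→d7:-→d8:-→d9:-→d10:-→d11:-→d12:-→d13:-→d14:-→d15:-→d16:-→d17:-→d18:-→d19:-→d20:-→d21:-→d22:-→d23:-→d24:-→d25:-→d26:-→d27:-→d28:-→d29:-→d30:-→d31:-→d32:H5 -> H5
  add 71.10.131.0/24 -> H0 at depth 24
  add 48.0.0.0/4 -> H7 at depth 4
  add 54.217.32.0/20 -> H3 at depth 20
  add 140.166.128.0/24 -> H7 at depth 24
  lookup 140.166.128.2: bits 100011001010011010000000 walk d0:H4→d1:-→d2:-→d3:-→d4:-→d5:H1→d6:-→d7:-→d8:-→d9:-→d10:-→d11:-→d12:-→d13:-→d14:-→d15:-→d16:-→d17:-→d18:-→d19:-→d20:-→d21:-→d22:-→d23:-→d24:H7 -> H7
  add 140.166.128.29/32 -> H6 at depth 32
  add 4.24.90.0/28 -> H1 at depth 28
  lookup 138.180.128.102: bits 10001 walk d0:H4→d1:-→d2:-→d3:-→d4:-→d5:H1 -> H1
  lookup 71.10.131.7: bits 0100011100001010100000110 walk d0:H4→d1:-→d2:-→d3:-→d4:-→d5:-→d6:-→d7:-→d8:-→d9:-→d10:-→d11:-→d12:H2→d13:-→d14:-→d15:-→d16:-→d17:-→d18:-→d19:-→d20:-→d21:-→d22:-→d23:-→d24:H0→d25:- -> H0
  lookup 199.143.110.217: bits 1 walk d0:H4→d1:- -> H4
  - 48.0.0.0/4 clear@4
  add 64.0.0.0/3 -> H7 at depth 3
  add 71.10.131.0/24 -> H6 at depth 24
  lookup 64.13.125.126: bits 01000 walk d0:H4→d1:-→d2:-→d3:H7→d4:-→d5:- -> H7
  lookup 4.24.90.2: bits 00000100000110000101101000000010 walk d0:H4→d1:-→d2:-→d3:-→d4:-→d5:-→d6:-→d7:-→d8:-→d9:-→d10:-→d11:-→d12:-→d13:-→d14:-→d15:-→d16:-→d17:-→d18:-→d19:-→d20:-→d21:-→d22:-→d23:-→d24:-→d25:-→d26:-→d27:-→d28:H1→d29:-→d30:-→d31:-→d32:H5 -> H5
  add 140.166.128.16/28 -> H2 at depth 28
  add 54.217.38.236/32 -> H3 at depth 32
  lookup 140.166.128.17: bits 1000110010100110100000000001 walk d0:H4→d1:-→d2:-→d3:-→d4:-→d5:H1→d6:-→d7:-→d8:-→d9:-→d10:-→d11:-→d12:-→d13:-→d14:-→d15:-→d16:-→d17:-→d18:-→d19:-→d20:-→d21:-→d22:-→d23:-→d24:H7→d25:-→d26:-→d27:-→d28:H2 -> H2
  - 140.166.128.16/28 clear@28

== LOOKUPS ==
["H2","no-route","H4","H5","H7","H1","H0","H4","H7","H5","H2"]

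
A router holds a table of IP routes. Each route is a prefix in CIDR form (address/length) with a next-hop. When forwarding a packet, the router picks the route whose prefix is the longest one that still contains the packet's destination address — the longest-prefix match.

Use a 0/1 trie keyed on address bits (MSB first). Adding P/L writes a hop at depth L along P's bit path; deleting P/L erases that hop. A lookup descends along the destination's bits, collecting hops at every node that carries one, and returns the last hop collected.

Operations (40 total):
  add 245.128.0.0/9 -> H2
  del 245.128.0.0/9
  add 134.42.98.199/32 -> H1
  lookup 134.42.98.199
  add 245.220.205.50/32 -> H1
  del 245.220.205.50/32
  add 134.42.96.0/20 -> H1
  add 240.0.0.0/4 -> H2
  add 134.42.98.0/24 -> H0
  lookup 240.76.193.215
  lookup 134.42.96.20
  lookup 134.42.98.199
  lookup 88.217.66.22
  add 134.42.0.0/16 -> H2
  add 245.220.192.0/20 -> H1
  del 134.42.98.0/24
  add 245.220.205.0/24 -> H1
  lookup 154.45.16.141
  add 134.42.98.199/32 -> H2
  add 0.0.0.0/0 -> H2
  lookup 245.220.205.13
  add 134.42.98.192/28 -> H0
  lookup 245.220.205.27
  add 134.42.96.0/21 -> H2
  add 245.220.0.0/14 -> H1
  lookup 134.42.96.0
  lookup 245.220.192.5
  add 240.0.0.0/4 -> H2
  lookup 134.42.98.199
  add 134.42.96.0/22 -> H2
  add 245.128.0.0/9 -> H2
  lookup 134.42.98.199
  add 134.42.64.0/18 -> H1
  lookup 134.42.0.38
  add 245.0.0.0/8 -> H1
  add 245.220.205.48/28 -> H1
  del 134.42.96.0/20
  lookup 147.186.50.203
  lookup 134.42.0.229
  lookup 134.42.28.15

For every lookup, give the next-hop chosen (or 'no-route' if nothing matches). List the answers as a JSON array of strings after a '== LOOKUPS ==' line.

Process each operation:
  add 245.128.0.0/9 -> H2 at depth 9
  - 245.128.0.0/9 clear@9
  add 134.42.98.199/32 -> H1 at depth 32
  ? 134.42.98.199  path d0:-→d1:-→d2:-→d3:-→d4:-→d5:-→d6:-→d7:-→d8:-→d9:-→d10:-→d11:-→d12:-→d13:-→d14:-→d15:-→d16:-→d17:-→d18:-→d19:-→d20:-→d21:-→d22:-→d23:-→d24:-→d25:-→d26:-→d27:-→d28:-→d29:-→d30:-→d31:-→d32:H1  best=H1
  add 245.220.205.50/32 -> H1 at depth 32
  - 245.220.205.50/32 clear@32
  add 134.42.96.0/20 -> H1 at depth 20
  add 240.0.0.0/4 -> H2 at depth 4
  add 134.42.98.0/24 -> H0 at depth 24
  ? 240.76.193.215  path d0:-→d1:-→d2:-→d3:-→d4:H2→d5:-  best=H2
  ? 134.42.96.20  path d0:-→d1:-→d2:-→d3:-→d4:-→d5:-→d6:-→d7:-→d8:-→d9:-→d10:-→d11:-→d12:-→d13:-→d14:-→d15:-→d16:-→d17:-→d18:-→d19:-→d20:H1→d21:-→d22:-  best=H1
  ? 134.42.98.199  path d0:-→d1:-→d2:-→d3:-→d4:-→d5:-→d6:-→d7:-→d8:-→d9:-→d10:-→d11:-→d12:-→d13:-→d14:-→d15:-→d16:-→d17:-→d18:-→d19:-→d20:H1→d21:-→d22:-→d23:-→d24:H0→d25:-→d26:-→d27:-→d28:-→d29:-→d30:-→d31:-→d32:H1  best=H1
  ? 88.217.66.22  path d0:-  best=no-route
  add 134.42.0.0/16 -> H2 at depth 16
  add 245.220.192.0/20 -> H1 at depth 20
  - 134.42.98.0/24 clear@24
  add 245.220.205.0/24 -> H1 at depth 24
  ? 154.45.16.141  path d0:-→d1:-→d2:-→d3:-  best=no-route
  add 134.42.98.199/32 -> H2 at depth 32
  add 0.0.0.0/0 -> H2 at depth 0
  ? 245.220.205.13  path d0:H2→d1:-→d2:-→d3:-→d4:H2→d5:-→d6:-→d7:-→d8:-→d9:-→d10:-→d11:-→d12:-→d13:-→d14:-→d15:-→d16:-→d17:-→d18:-→d19:-→d20:H1→d21:-→d22:-→d23:-→d24:H1→d25:-→d26:-  best=H1
  add 134.42.98.192/28 -> H0 at depth 28
  ? 245.220.205.27  path d0:H2→d1:-→d2:-→d3:-→d4:H2→d5:-→d6:-→d7:-→d8:-→d9:-→d10:-→d11:-→d12:-→d13:-→d14:-→d15:-→d16:-→d17:-→d18:-→d19:-→d20:H1→d21:-→d22:-→d23:-→d24:H1→d25:-→d26:-  best=H1
  add 134.42.96.0/21 -> H2 at depth 21
  add 245.220.0.0/14 -> H1 at depth 14
  ? 134.42.96.0  path d0:H2→d1:-→d2:-→d3:-→d4:-→d5:-→d6:-→d7:-→d8:-→d9:-→d10:-→d11:-→d12:-→d13:-→d14:-→d15:-→d16:H2→d17:-→d18:-→d19:-→d20:H1→d21:H2→d22:-  best=H2
  ? 245.220.192.5  path d0:H2→d1:-→d2:-→d3:-→d4:H2→d5:-→d6:-→d7:-→d8:-→d9:-→d10:-→d11:-→d12:-→d13:-→d14:H1→d15:-→d16:-→d17:-→d18:-→d19:-→d20:H1  best=H1
  add 240.0.0.0/4 -> H2 at depth 4
  ? 134.42.98.199  path d0:H2→d1:-→d2:-→d3:-→d4:-→d5:-→d6:-→d7:-→d8:-→d9:-→d10:-→d11:-→d12:-→d13:-→d14:-→d15:-→d16:H2→d17:-→d18:-→d19:-→d20:H1→d21:H2→d22:-→d23:-→d24:-→d25:-→d26:-→d27:-→d28:H0→d29:-→d30:-→d31:-→d32:H2  best=H2
  add 134.42.96.0/22 -> H2 at depth 22
  add 245.128.0.0/9 -> H2 at depth 9
  ? 134.42.98.199  path d0:H2→d1:-→d2:-→d3:-→d4:-→d5:-→d6:-→d7:-→d8:-→d9:-→d10:-→d11:-→d12:-→d13:-→d14:-→d15:-→d16:H2→d17:-→d18:-→d19:-→d20:H1→d21:H2→d22:H2→d23:-→d24:-→d25:-→d26:-→d27:-→d28:H0→d29:-→d30:-→d31:-→d32:H2  best=H2
  add 134.42.64.0/18 -> H1 at depth 18
  ? 134.42.0.38  path d0:H2→d1:-→d2:-→d3:-→d4:-→d5:-→d6:-→d7:-→d8:-→d9:-→d10:-→d11:-→d12:-→d13:-→d14:-→d15:-→d16:H2→d17:-  best=H2
  add 245.0.0.0/8 -> H1 at depth 8
  add 245.220.205.48/28 -> H1 at depth 28
  - 134.42.96.0/20 clear@20
  ? 147.186.50.203  path d0:H2→d1:-→d2:-→d3:-  best=H2
  ? 134.42.0.229  path d0:H2→d1:-→d2:-→d3:-→d4:-→d5:-→d6:-→d7:-→d8:-→d9:-→d10:-→d11:-→d12:-→d13:-→d14:-→d15:-→d16:H2→d17:-  best=H2
  ? 134.42.28.15  path d0:H2→d1:-→d2:-→d3:-→d4:-→d5:-→d6:-→d7:-→d8:-→d9:-→d10:-→d11:-→d12:-→d13:-→d14:-→d15:-→d16:H2→d17:-  best=H2

== LOOKUPS ==
["H1","H2","H1","H1","no-route","no-route","H1","H1","H2","H1","H2","H2","H2","H2","H2","H2"]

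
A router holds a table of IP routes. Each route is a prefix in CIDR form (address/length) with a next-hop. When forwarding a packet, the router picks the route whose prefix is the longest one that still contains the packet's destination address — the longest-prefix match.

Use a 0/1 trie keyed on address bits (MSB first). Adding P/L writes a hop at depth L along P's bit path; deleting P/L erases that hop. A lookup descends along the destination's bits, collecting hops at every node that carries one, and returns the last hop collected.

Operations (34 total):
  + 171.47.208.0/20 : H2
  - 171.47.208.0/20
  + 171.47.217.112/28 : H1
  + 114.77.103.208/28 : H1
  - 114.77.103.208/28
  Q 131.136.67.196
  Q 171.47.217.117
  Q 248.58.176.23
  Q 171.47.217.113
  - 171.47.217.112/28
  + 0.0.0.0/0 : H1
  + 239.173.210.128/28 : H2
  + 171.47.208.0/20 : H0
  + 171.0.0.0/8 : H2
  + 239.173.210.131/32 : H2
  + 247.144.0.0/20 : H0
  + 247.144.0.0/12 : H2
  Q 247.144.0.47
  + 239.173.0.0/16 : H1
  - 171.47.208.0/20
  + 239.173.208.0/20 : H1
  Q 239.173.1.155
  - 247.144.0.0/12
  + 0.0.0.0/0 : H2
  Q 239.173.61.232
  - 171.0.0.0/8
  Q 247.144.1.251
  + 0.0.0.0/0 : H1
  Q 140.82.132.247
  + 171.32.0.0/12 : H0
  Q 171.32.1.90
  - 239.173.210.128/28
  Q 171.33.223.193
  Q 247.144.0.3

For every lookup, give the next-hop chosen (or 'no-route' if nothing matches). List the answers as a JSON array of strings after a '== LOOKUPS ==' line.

Apply in order:
  add 171.47.208.0/20 -> H2 at depth 20
  del 171.47.208.0/20 (clear depth 20)
  add 171.47.217.112/28 -> H1 at depth 28
  add 114.77.103.208/28 -> H1 at depth 28
  del 114.77.103.208/28 (clear depth 28)
  lookup 131.136.67.196: bits 10 walk d0:-→d1:-→d2:- -> no-route
  lookup 171.47.217.117: bits 1010101100101111110110010111 walk d0:-→d1:-→d2:-→d3:-→d4:-→d5:-→d6:-→d7:-→d8:-→d9:-→d10:-→d11:-→d12:-→d13:-→d14:-→d15:-→d16:-→d17:-→d18:-→d19:-→d20:-→d21:-→d22:-→d23:-→d24:-→d25:-→d26:-→d27:-→d28:H1 -> H1
  lookup 248.58.176.23: bits 1 walk d0:-→d1:- -> no-route
  lookup 171.47.217.113: bits 1010101100101111110110010111 walk d0:-→d1:-→d2:-→d3:-→d4:-→d5:-→d6:-→d7:-→d8:-→d9:-→d10:-→d11:-→d12:-→d13:-→d14:-→d15:-→d16:-→d17:-→d18:-→d19:-→d20:-→d21:-→d22:-→d23:-→d24:-→d25:-→d26:-→d27:-→d28:H1 -> H1
  del 171.47.217.112/28 (clear depth 28)
  add 0.0.0.0/0 -> H1 at depth 0
  add 239.173.210.128/28 -> H2 at depth 28
  add 171.47.208.0/20 -> H0 at depth 20
  add 171.0.0.0/8 -> H2 at depth 8
  add 239.173.210.131/32 -> H2 at depth 32
  add 247.144.0.0/20 -> H0 at depth 20
  add 247.144.0.0/12 -> H2 at depth 12
  lookup 247.144.0.47: bits 11110111100100000000 walk d0:H1→d1:-→d2:-→d3:-→d4:-→d5:-→d6:-→d7:-→d8:-→d9:-→d10:-→d11:-→d12:H2→d13:-→d14:-→d15:-→d16:-→d17:-→d18:-→d19:-→d20:H0 -> H0
  add 239.173.0.0/16 -> H1 at depth 16
  del 171.47.208.0/20 (clear depth 20)
  add 239.173.208.0/20 -> H1 at depth 20
  lookup 239.173.1.155: bits 1110111110101101 walk d0:H1→d1:-→d2:-→d3:-→d4:-→d5:-→d6:-→d7:-→d8:-→d9:-→d10:-→d11:-→d12:-→d13:-→d14:-→d15:-→d16:H1 -> H1
  del 247.144.0.0/12 (clear depth 12)
  add 0.0.0.0/0 -> H2 at depth 0
  lookup 239.173.61.232: bits 1110111110101101 walk d0:H2→d1:-→d2:-→d3:-→d4:-→d5:-→d6:-→d7:-→d8:-→d9:-→d10:-→d11:-→d12:-→d13:-→d14:-→d15:-→d16:H1 -> H1
  del 171.0.0.0/8 (clear depth 8)
  lookup 247.144.1.251: bits 11110111100100000000 walk d0:H2→d1:-→d2:-→d3:-→d4:-→d5:-→d6:-→d7:-→d8:-→d9:-→d10:-→d11:-→d12:-→d13:-→d14:-→d15:-→d16:-→d17:-→d18:-→d19:-→d20:H0 -> H0
  add 0.0.0.0/0 -> H1 at depth 0
  lookup 140.82.132.247: bits 10 walk d0:H1→d1:-→d2:- -> H1
  add 171.32.0.0/12 -> H0 at depth 12
  lookup 171.32.1.90: bits 101010110010 walk d0:H1→d1:-→d2:-→d3:-→d4:-→d5:-→d6:-→d7:-→d8:-→d9:-→d10:-→d11:-→d12:H0 -> H0
  del 239.173.210.128/28 (clear depth 28)
  lookup 171.33.223.193: bits 101010110010 walk d0:H1→d1:-→d2:-→d3:-→d4:-→d5:-→d6:-→d7:-→d8:-→d9:-→d10:-→d11:-→d12:H0 -> H0
  lookup 247.144.0.3: bits 11110111100100000000 walk d0:H1→d1:-→d2:-→d3:-→d4:-→d5:-→d6:-→d7:-→d8:-→d9:-→d10:-→d11:-→d12:-→d13:-→d14:-→d15:-→d16:-→d17:-→d18:-→d19:-→d20:H0 -> H0

== LOOKUPS ==
["no-route","H1","no-route","H1","H0","H1","H1","H0","H1","H0","H0","H0"]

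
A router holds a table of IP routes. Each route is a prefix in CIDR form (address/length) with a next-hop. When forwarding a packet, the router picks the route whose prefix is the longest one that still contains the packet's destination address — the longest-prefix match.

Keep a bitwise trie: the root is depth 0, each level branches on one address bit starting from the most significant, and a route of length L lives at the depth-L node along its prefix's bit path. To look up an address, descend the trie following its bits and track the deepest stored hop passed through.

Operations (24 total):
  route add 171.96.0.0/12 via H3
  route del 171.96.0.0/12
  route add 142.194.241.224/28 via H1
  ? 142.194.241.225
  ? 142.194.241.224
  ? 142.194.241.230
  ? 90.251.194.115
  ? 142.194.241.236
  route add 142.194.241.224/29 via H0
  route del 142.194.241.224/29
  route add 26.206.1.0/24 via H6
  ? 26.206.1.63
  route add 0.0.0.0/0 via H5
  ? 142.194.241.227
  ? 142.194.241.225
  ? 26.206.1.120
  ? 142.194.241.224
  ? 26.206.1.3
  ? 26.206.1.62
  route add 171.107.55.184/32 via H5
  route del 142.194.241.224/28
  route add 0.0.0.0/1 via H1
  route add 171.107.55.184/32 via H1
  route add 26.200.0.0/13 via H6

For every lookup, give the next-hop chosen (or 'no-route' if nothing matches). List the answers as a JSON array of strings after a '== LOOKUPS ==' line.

Trace:
  + 171.96.0.0/12 (H3) depth=12
  del 171.96.0.0/12 (clear depth 12)
  + 142.194.241.224/28 (H1) depth=28
  Q 142.194.241.225: descend 1000111011000010111100011110 ; hops seen [H1] ; pick H1
  Q 142.194.241.224: descend 1000111011000010111100011110 ; hops seen [H1] ; pick H1
  Q 142.194.241.230: descend 1000111011000010111100011110 ; hops seen [H1] ; pick H1
  Q 90.251.194.115: descend ε ; hops seen [∅] ; pick no-route
  Q 142.194.241.236: descend 1000111011000010111100011110 ; hops seen [H1] ; pick H1
  + 142.194.241.224/29 (H0) depth=29
  del 142.194.241.224/29 (clear depth 29)
  + 26.206.1.0/24 (H6) depth=24
  Q 26.206.1.63: descend 000110101100111000000001 ; hops seen [H6] ; pick H6
  + 0.0.0.0/0 (H5) depth=0
  Q 142.194.241.227: descend 10001110110000101111000111100 ; hops seen [H5,H1] ; pick H1
  Q 142.194.241.225: descend 10001110110000101111000111100 ; hops seen [H5,H1] ; pick H1
  Q 26.206.1.120: descend 000110101100111000000001 ; hops seen [H5,H6] ; pick H6
  Q 142.194.241.224: descend 10001110110000101111000111100 ; hops seen [H5,H1] ; pick H1
  Q 26.206.1.3: descend 000110101100111000000001 ; hops seen [H5,H6] ; pick H6
  Q 26.206.1.62: descend 000110101100111000000001 ; hops seen [H5,H6] ; pick H6
  + 171.107.55.184/32 (H5) depth=32
  del 142.194.241.224/28 (clear depth 28)
  + 0.0.0.0/1 (H1) depth=1
  + 171.107.55.184/32 (H1) depth=32
  + 26.200.0.0/13 (H6) depth=13

== LOOKUPS ==
["H1","H1","H1","no-route","H1","H6","H1","H1","H6","H1","H6","H6"]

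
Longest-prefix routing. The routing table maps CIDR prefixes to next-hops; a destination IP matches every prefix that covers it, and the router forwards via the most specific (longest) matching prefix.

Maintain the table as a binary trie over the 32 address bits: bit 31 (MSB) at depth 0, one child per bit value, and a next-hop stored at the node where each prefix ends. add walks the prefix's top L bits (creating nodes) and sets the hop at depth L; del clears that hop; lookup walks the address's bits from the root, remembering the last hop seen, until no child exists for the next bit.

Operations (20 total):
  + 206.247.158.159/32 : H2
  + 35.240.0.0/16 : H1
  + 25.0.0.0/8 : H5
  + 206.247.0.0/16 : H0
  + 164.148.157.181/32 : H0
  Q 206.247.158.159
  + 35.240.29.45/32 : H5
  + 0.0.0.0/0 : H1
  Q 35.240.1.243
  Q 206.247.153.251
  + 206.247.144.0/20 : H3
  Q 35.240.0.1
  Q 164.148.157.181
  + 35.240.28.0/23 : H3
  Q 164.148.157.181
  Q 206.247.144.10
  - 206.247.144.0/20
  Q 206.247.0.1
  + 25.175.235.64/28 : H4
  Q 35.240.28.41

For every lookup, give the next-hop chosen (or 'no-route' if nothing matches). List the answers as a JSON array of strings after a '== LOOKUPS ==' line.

Trace:
  + 206.247.158.159/32 (H2) depth=32
  + 35.240.0.0/16 (H1) depth=16
  + 25.0.0.0/8 (H5) depth=8
  + 206.247.0.0/16 (H0) depth=16
  + 164.148.157.181/32 (H0) depth=32
  Q 206.247.158.159: descend 11001110111101111001111010011111 ; hops seen [H0,H2] ; pick H2
  + 35.240.29.45/32 (H5) depth=32
  + 0.0.0.0/0 (H1) depth=0
  Q 35.240.1.243: descend 0010001111110000000 ; hops seen [H1,H1] ; pick H1
  Q 206.247.153.251: descend 110011101111011110011 ; hops seen [H1,H0] ; pick H0
  + 206.247.144.0/20 (H3) depth=20
  Q 35.240.0.1: descend 0010001111110000000 ; hops seen [H1,H1] ; pick H1
  Q 164.148.157.181: descend 10100100100101001001110110110101 ; hops seen [H1,H0] ; pick H0
  + 35.240.28.0/23 (H3) depth=23
  Q 164.148.157.181: descend 10100100100101001001110110110101 ; hops seen [H1,H0] ; pick H0
  Q 206.247.144.10: descend 11001110111101111001 ; hops seen [H1,H0,H3] ; pick H3
  - 206.247.144.0/20 clear@20
  Q 206.247.0.1: descend 1100111011110111 ; hops seen [H1,H0] ; pick H0
  + 25.175.235.64/28 (H4) depth=28
  Q 35.240.28.41: descend 00100011111100000001110 ; hops seen [H1,H1,H3] ; pick H3

== LOOKUPS ==
["H2","H1","H0","H1","H0","H0","H3","H0","H3"]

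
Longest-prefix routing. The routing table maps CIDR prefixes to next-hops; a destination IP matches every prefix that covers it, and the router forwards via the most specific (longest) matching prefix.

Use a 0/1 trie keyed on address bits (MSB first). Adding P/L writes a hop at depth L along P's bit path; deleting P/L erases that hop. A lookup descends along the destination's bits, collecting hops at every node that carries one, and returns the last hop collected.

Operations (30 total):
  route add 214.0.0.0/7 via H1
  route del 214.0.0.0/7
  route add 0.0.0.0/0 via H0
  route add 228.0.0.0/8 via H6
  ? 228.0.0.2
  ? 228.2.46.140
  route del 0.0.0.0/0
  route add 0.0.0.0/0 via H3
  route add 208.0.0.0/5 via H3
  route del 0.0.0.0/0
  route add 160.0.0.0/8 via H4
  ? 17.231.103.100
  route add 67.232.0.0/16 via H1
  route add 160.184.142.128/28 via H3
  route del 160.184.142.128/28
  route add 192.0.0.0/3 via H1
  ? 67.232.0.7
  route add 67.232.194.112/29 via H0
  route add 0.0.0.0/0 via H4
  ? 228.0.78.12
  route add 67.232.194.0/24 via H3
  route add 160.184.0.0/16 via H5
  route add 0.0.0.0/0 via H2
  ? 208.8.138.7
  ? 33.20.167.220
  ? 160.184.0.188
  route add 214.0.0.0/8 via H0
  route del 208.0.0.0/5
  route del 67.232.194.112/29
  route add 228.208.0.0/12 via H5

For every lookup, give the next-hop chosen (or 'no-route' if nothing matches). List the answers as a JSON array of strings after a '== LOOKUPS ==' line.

Process each operation:
  + 214.0.0.0/7 (H1) depth=7
  - 214.0.0.0/7 clear@7
  + 0.0.0.0/0 (H0) depth=0
  + 228.0.0.0/8 (H6) depth=8
  Q 228.0.0.2: descend 11100100 ; hops seen [H0,H6] ; pick H6
  Q 228.2.46.140: descend 11100100 ; hops seen [H0,H6] ; pick H6
  - 0.0.0.0/0 clear@0
  + 0.0.0.0/0 (H3) depth=0
  + 208.0.0.0/5 (H3) depth=5
  - 0.0.0.0/0 clear@0
  + 160.0.0.0/8 (H4) depth=8
  Q 17.231.103.100: descend ε ; hops seen [∅] ; pick no-route
  + 67.232.0.0/16 (H1) depth=16
  + 160.184.142.128/28 (H3) depth=28
  - 160.184.142.128/28 clear@28
  + 192.0.0.0/3 (H1) depth=3
  Q 67.232.0.7: descend 0100001111101000 ; hops seen [H1] ; pick H1
  + 67.232.194.112/29 (H0) depth=29
  + 0.0.0.0/0 (H4) depth=0
  Q 228.0.78.12: descend 11100100 ; hops seen [H4,H6] ; pick H6
  + 67.232.194.0/24 (H3) depth=24
  + 160.184.0.0/16 (H5) depth=16
  + 0.0.0.0/0 (H2) depth=0
  Q 208.8.138.7: descend 11010 ; hops seen [H2,H1,H3] ; pick H3
  Q 33.20.167.220: descend 0 ; hops seen [H2] ; pick H2
  Q 160.184.0.188: descend 1010000010111000 ; hops seen [H2,H4,H5] ; pick H5
  + 214.0.0.0/8 (H0) depth=8
  - 208.0.0.0/5 clear@5
  - 67.232.194.112/29 clear@29
  + 228.208.0.0/12 (H5) depth=12

== LOOKUPS ==
["H6","H6","no-route","H1","H6","H3","H2","H5"]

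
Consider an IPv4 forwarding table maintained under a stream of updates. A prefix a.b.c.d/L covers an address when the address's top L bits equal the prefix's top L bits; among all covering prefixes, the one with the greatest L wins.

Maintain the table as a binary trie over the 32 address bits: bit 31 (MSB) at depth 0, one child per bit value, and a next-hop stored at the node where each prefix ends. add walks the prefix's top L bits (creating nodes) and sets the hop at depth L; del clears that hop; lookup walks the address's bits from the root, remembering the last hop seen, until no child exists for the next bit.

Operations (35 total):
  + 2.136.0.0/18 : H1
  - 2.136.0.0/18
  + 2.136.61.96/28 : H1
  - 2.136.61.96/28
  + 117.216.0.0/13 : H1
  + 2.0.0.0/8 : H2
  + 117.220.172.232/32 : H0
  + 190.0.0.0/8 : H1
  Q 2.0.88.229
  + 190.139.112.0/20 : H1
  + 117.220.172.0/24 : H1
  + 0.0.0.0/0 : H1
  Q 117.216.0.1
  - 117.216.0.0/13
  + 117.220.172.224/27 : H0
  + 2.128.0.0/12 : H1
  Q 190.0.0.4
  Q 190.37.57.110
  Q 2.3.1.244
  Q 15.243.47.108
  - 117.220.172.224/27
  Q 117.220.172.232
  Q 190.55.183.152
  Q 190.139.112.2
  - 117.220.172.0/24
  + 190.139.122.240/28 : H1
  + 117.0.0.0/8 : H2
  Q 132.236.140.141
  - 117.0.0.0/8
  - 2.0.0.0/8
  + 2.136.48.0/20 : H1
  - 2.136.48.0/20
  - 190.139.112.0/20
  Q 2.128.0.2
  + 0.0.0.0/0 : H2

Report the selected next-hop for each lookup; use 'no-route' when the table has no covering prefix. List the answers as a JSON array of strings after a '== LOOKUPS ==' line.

Trace:
  + 2.136.0.0/18 (H1) depth=18
  - 2.136.0.0/18 clear@18
  + 2.136.61.96/28 (H1) depth=28
  - 2.136.61.96/28 clear@28
  + 117.216.0.0/13 (H1) depth=13
  + 2.0.0.0/8 (H2) depth=8
  + 117.220.172.232/32 (H0) depth=32
  + 190.0.0.0/8 (H1) depth=8
  Q 2.0.88.229: descend 00000010 ; hops seen [H2] ; pick H2
  + 190.139.112.0/20 (H1) depth=20
  + 117.220.172.0/24 (H1) depth=24
  + 0.0.0.0/0 (H1) depth=0
  Q 117.216.0.1: descend 0111010111011 ; hops seen [H1,H1] ; pick H1
  - 117.216.0.0/13 clear@13
  + 117.220.172.224/27 (H0) depth=27
  + 2.128.0.0/12 (H1) depth=12
  Q 190.0.0.4: descend 10111110 ; hops seen [H1,H1] ; pick H1
  Q 190.37.57.110: descend 10111110 ; hops seen [H1,H1] ; pick H1
  Q 2.3.1.244: descend 00000010 ; hops seen [H1,H2] ; pick H2
  Q 15.243.47.108: descend 0000 ; hops seen [H1] ; pick H1
  - 117.220.172.224/27 clear@27
  Q 117.220.172.232: descend 01110101110111001010110011101000 ; hops seen [H1,H1,H0] ; pick H0
  Q 190.55.183.152: descend 10111110 ; hops seen [H1,H1] ; pick H1
  Q 190.139.112.2: descend 10111110100010110111 ; hops seen [H1,H1,H1] ; pick H1
  - 117.220.172.0/24 clear@24
  + 190.139.122.240/28 (H1) depth=28
  + 117.0.0.0/8 (H2) depth=8
  Q 132.236.140.141: descend 10 ; hops seen [H1] ; pick H1
  - 117.0.0.0/8 clear@8
  - 2.0.0.0/8 clear@8
  + 2.136.48.0/20 (H1) depth=20
  - 2.136.48.0/20 clear@20
  - 190.139.112.0/20 clear@20
  Q 2.128.0.2: descend 000000101000 ; hops seen [H1,H1] ; pick H1
  + 0.0.0.0/0 (H2) depth=0

== LOOKUPS ==
["H2","H1","H1","H1","H2","H1","H0","H1","H1","H1","H1"]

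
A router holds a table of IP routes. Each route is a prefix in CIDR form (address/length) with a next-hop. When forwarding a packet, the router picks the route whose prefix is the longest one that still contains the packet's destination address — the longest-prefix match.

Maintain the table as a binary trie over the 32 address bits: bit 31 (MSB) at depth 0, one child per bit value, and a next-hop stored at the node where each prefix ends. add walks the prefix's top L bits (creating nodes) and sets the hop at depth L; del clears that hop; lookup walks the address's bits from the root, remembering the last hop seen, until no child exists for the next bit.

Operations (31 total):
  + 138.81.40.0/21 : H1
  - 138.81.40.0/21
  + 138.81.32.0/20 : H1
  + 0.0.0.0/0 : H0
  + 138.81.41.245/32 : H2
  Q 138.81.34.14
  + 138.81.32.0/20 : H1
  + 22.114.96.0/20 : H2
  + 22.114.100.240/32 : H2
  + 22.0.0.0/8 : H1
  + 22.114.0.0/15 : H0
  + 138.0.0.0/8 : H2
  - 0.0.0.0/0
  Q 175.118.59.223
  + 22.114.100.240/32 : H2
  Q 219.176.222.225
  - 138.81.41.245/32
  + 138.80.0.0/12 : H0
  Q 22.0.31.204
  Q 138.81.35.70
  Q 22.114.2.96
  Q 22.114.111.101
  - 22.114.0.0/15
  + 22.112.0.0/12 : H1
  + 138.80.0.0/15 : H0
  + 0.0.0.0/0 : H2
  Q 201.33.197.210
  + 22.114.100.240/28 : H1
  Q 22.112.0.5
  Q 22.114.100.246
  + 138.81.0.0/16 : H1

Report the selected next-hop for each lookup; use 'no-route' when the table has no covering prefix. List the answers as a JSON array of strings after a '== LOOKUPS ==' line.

Apply in order:
  add 138.81.40.0/21 -> H1 at depth 21
  - 138.81.40.0/21 clear@21
  add 138.81.32.0/20 -> H1 at depth 20
  add 0.0.0.0/0 -> H0 at depth 0
  add 138.81.41.245/32 -> H2 at depth 32
  Q 138.81.34.14: descend 10001010010100010010 ; hops seen [H0,H1] ; pick H1
  add 138.81.32.0/20 -> H1 at depth 20
  add 22.114.96.0/20 -> H2 at depth 20
  add 22.114.100.240/32 -> H2 at depth 32
  add 22.0.0.0/8 -> H1 at depth 8
  add 22.114.0.0/15 -> H0 at depth 15
  add 138.0.0.0/8 -> H2 at depth 8
  - 0.0.0.0/0 clear@0
  Q 175.118.59.223: descend 10 ; hops seen [∅] ; pick no-route
  add 22.114.100.240/32 -> H2 at depth 32
  Q 219.176.222.225: descend 1 ; hops seen [∅] ; pick no-route
  - 138.81.41.245/32 clear@32
  add 138.80.0.0/12 -> H0 at depth 12
  Q 22.0.31.204: descend 000101100 ; hops seen [H1] ; pick H1
  Q 138.81.35.70: descend 10001010010100010010 ; hops seen [H2,H0,H1] ; pick H1
  Q 22.114.2.96: descend 00010110011100100 ; hops seen [H1,H0] ; pick H0
  Q 22.114.111.101: descend 00010110011100100110 ; hops seen [H1,H0,H2] ; pick H2
  - 22.114.0.0/15 clear@15
  add 22.112.0.0/12 -> H1 at depth 12
  add 138.80.0.0/15 -> H0 at depth 15
  add 0.0.0.0/0 -> H2 at depth 0
  Q 201.33.197.210: descend 1 ; hops seen [H2] ; pick H2
  add 22.114.100.240/28 -> H1 at depth 28
  Q 22.112.0.5: descend 00010110011100 ; hops seen [H2,H1,H1] ; pick H1
  Q 22.114.100.246: descend 00010110011100100110010011110 ; hops seen [H2,H1,H1,H2,H1] ; pick H1
  add 138.81.0.0/16 -> H1 at depth 16

== LOOKUPS ==
["H1","no-route","no-route","H1","H1","H0","H2","H2","H1","H1"]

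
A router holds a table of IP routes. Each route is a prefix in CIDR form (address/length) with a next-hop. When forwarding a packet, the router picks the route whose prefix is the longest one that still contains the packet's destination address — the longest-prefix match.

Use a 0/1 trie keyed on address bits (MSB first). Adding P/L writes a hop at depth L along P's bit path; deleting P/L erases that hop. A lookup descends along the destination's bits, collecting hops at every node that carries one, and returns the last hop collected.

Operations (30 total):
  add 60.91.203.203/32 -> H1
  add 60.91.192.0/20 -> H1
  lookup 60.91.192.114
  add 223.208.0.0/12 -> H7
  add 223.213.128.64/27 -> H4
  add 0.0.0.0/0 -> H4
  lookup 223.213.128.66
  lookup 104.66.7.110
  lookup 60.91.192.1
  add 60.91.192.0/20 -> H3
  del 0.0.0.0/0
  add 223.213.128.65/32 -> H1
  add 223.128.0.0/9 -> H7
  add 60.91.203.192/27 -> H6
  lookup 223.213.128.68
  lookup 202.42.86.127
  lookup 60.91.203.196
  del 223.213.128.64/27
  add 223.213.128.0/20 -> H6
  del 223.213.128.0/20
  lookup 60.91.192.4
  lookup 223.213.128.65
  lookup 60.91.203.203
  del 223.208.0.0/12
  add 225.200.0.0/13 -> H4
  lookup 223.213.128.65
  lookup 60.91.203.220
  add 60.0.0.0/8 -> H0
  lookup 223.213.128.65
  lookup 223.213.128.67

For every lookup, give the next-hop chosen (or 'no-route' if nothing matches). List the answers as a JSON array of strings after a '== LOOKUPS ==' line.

Apply in order:
  add 60.91.203.203/32 -> H1 at depth 32
  add 60.91.192.0/20 -> H1 at depth 20
  lookup 60.91.192.114: bits 00111100010110111100 walk d0:-→d1:-→d2:-→d3:-→d4:-→d5:-→d6:-→d7:-→d8:-→d9:-→d10:-→d11:-→d12:-→d13:-→d14:-→d15:-→d16:-→d17:-→d18:-→d19:-→d20:H1 -> H1
  add 223.208.0.0/12 -> H7 at depth 12
  add 223.213.128.64/27 -> H4 at depth 27
  add 0.0.0.0/0 -> H4 at depth 0
  lookup 223.213.128.66: bits 110111111101010110000000010 walk d0:H4→d1:-→d2:-→d3:-→d4:-→d5:-→d6:-→d7:-→d8:-→d9:-→d10:-→d11:-→d12:H7→d13:-→d14:-→d15:-→d16:-→d17:-→d18:-→d19:-→d20:-→d21:-→d22:-→d23:-→d24:-→d25:-→d26:-→d27:H4 -> H4
  lookup 104.66.7.110: bits 0 walk d0:H4→d1:- -> H4
  lookup 60.91.192.1: bits 00111100010110111100 walk d0:H4→d1:-→d2:-→d3:-→d4:-→d5:-→d6:-→d7:-→d8:-→d9:-→d10:-→d11:-→d12:-→d13:-→d14:-→d15:-→d16:-→d17:-→d18:-→d19:-→d20:H1 -> H1
  add 60.91.192.0/20 -> H3 at depth 20
  del 0.0.0.0/0 (clear depth 0)
  add 223.213.128.65/32 -> H1 at depth 32
  add 223.128.0.0/9 -> H7 at depth 9
  add 60.91.203.192/27 -> H6 at depth 27
  lookup 223.213.128.68: bits 11011111110101011000000001000 walk d0:-→d1:-→d2:-→d3:-→d4:-→d5:-→d6:-→d7:-→d8:-→d9:H7→d10:-→d11:-→d12:H7→d13:-→d14:-→d15:-→d16:-→d17:-→d18:-→d19:-→d20:-→d21:-→d22:-→d23:-→d24:-→d25:-→d26:-→d27:H4→d28:-→d29:- -> H4
  lookup 202.42.86.127: bits 110 walk d0:-→d1:-→d2:-→d3:- -> no-route
  lookup 60.91.203.196: bits 0011110001011011110010111100 walk d0:-→d1:-→d2:-→d3:-→d4:-→d5:-→d6:-→d7:-→d8:-→d9:-→d10:-→d11:-→d12:-→d13:-→d14:-→d15:-→d16:-→d17:-→d18:-→d19:-→d20:H3→d21:-→d22:-→d23:-→d24:-→d25:-→d26:-→d27:H6→d28:- -> H6
  del 223.213.128.64/27 (clear depth 27)
  add 223.213.128.0/20 -> H6 at depth 20
  del 223.213.128.0/20 (clear depth 20)
  lookup 60.91.192.4: bits 00111100010110111100 walk d0:-→d1:-→d2:-→d3:-→d4:-→d5:-→d6:-→d7:-→d8:-→d9:-→d10:-→d11:-→d12:-→d13:-→d14:-→d15:-→d16:-→d17:-→d18:-→d19:-→d20:H3 -> H3
  lookup 223.213.128.65: bits 11011111110101011000000001000001 walk d0:-→d1:-→d2:-→d3:-→d4:-→d5:-→d6:-→d7:-→d8:-→d9:H7→d10:-→d11:-→d12:H7→d13:-→d14:-→d15:-→d16:-→d17:-→d18:-→d19:-→d20:-→d21:-→d22:-→d23:-→d24:-→d25:-→d26:-→d27:-→d28:-→d29:-→d30:-→d31:-→d32:H1 -> H1
  lookup 60.91.203.203: bits 00111100010110111100101111001011 walk d0:-→d1:-→d2:-→d3:-→d4:-→d5:-→d6:-→d7:-→d8:-→d9:-→d10:-→d11:-→d12:-→d13:-→d14:-→d15:-→d16:-→d17:-→d18:-→d19:-→d20:H3→d21:-→d22:-→d23:-→d24:-→d25:-→d26:-→d27:H6→d28:-→d29:-→d30:-→d31:-→d32:H1 -> H1
  del 223.208.0.0/12 (clear depth 12)
  add 225.200.0.0/13 -> H4 at depth 13
  lookup 223.213.128.65: bits 11011111110101011000000001000001 walk d0:-→d1:-→d2:-→d3:-→d4:-→d5:-→d6:-→d7:-→d8:-→d9:H7→d10:-→d11:-→d12:-→d13:-→d14:-→d15:-→d16:-→d17:-→d18:-→d19:-→d20:-→d21:-→d22:-→d23:-→d24:-→d25:-→d26:-→d27:-→d28:-→d29:-→d30:-→d31:-→d32:H1 -> H1
  lookup 60.91.203.220: bits 001111000101101111001011110 walk d0:-→d1:-→d2:-→d3:-→d4:-→d5:-→d6:-→d7:-→d8:-→d9:-→d10:-→d11:-→d12:-→d13:-→d14:-→d15:-→d16:-→d17:-→d18:-→d19:-→d20:H3→d21:-→d22:-→d23:-→d24:-→d25:-→d26:-→d27:H6 -> H6
  add 60.0.0.0/8 -> H0 at depth 8
  lookup 223.213.128.65: bits 11011111110101011000000001000001 walk d0:-→d1:-→d2:-→d3:-→d4:-→d5:-→d6:-→d7:-→d8:-→d9:H7→d10:-→d11:-→d12:-→d13:-→d14:-→d15:-→d16:-→d17:-→d18:-→d19:-→d20:-→d21:-→d22:-→d23:-→d24:-→d25:-→d26:-→d27:-→d28:-→d29:-→d30:-→d31:-→d32:H1 -> H1
  lookup 223.213.128.67: bits 110111111101010110000000010000 walk d0:-→d1:-→d2:-→d3:-→d4:-→d5:-→d6:-→d7:-→d8:-→d9:H7→d10:-→d11:-→d12:-→d13:-→d14:-→d15:-→d16:-→d17:-→d18:-→d19:-→d20:-→d21:-→d22:-→d23:-→d24:-→d25:-→d26:-→d27:-→d28:-→d29:-→d30:- -> H7

== LOOKUPS ==
["H1","H4","H4","H1","H4","no-route","H6","H3","H1","H1","H1","H6","H1","H7"]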